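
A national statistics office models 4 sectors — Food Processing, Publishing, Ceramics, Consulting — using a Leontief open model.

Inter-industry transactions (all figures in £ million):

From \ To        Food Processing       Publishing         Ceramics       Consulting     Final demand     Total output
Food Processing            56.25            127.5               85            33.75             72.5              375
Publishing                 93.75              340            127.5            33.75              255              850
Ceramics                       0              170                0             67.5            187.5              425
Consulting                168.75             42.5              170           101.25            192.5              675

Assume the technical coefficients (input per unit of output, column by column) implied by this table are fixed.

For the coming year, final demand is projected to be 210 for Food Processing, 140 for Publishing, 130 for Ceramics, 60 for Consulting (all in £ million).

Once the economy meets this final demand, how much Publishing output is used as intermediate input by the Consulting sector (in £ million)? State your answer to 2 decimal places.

z_24 = 24.50

Technical coefficients a_ij = z_ij / X_j:
  a_11 = 56.25/375 = 0.15, a_21 = 93.75/375 = 0.25, a_31 = 0/375 = 0.00, a_41 = 168.75/375 = 0.45
  a_12 = 127.5/850 = 0.15, a_22 = 340/850 = 0.40, a_32 = 170/850 = 0.20, a_42 = 42.5/850 = 0.05
  a_13 = 85/425 = 0.20, a_23 = 127.5/425 = 0.30, a_33 = 0/425 = 0.00, a_43 = 170/425 = 0.40
  a_14 = 33.75/675 = 0.05, a_24 = 33.75/675 = 0.05, a_34 = 67.5/675 = 0.10, a_44 = 101.25/675 = 0.15
I − A =
  [   0.85    -0.15    -0.20    -0.05]
  [  -0.25     0.60    -0.30    -0.05]
  [   0.00    -0.20     1.00    -0.10]
  [  -0.45    -0.05    -0.40     0.85]
Compute the cofactors C_ij = (−1)^(i+j)·(3×3 minor ij) of I−A; the adjugate is their transpose:
adj(I−A) = Cᵀ =
  [ 0.42700   0.16300   0.15550   0.05300]
  [ 0.23850   0.65700   0.27900   0.08550]
  [ 0.07525   0.15100   0.38200   0.05825]
  [ 0.27550   0.19600   0.27850   0.41150]
det(I−A) = Σ_j (I−A)_1j·C_1j = (0.85)(0.42700) + (-0.15)(0.23850) + (-0.20)(0.07525) + (-0.05)(0.27550) = 0.29835
(I − A)⁻¹ = adj(I−A) / det(I−A) ≈
  [   1.4312     0.5463     0.5212     0.1776]
  [   0.7994     2.2021     0.9351     0.2866]
  [   0.2522     0.5061     1.2804     0.1952]
  [   0.9234     0.6569     0.9335     1.3793]
First solve x = (I − A)⁻¹ d = adj(I−A)·d / det(I−A); in particular x_4 = (0.27550·210 + 0.19600·140 + 0.27850·130 + 0.41150·60) / 0.29835 = 146.19 / 0.29835 ≈ 489.9950.
Intermediate flow from 2 to 4: z_24 = a_24 · x_4 = 0.05 × 146.19 / 0.29835 = 7.3095 / 0.29835 ≈ 24.50.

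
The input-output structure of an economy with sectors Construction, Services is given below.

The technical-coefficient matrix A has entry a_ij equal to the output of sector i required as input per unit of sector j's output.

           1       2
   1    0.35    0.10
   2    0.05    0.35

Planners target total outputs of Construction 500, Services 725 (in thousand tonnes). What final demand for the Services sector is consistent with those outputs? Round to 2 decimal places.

I − A =
  [   0.65    -0.10]
  [  -0.05     0.65]
d = (I − A) x:
  d_1 = (+0.65)·500 + (-0.10)·725 = 252.50
  d_2 = (-0.05)·500 + (+0.65)·725 = 446.25

d_2 = 446.25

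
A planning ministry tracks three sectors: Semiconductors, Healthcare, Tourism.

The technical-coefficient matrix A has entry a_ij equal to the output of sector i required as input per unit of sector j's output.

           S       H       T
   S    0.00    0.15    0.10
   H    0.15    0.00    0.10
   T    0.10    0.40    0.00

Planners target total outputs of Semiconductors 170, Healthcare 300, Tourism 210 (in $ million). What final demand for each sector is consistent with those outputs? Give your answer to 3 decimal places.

d_S = 104.000, d_H = 253.500, d_T = 73.000

I − A =
  [   1.00    -0.15    -0.10]
  [  -0.15     1.00    -0.10]
  [  -0.10    -0.40     1.00]
d = (I − A) x:
  d_S = (+1.00)·170 + (-0.15)·300 + (-0.10)·210 = 104.000
  d_H = (-0.15)·170 + (+1.00)·300 + (-0.10)·210 = 253.500
  d_T = (-0.10)·170 + (-0.40)·300 + (+1.00)·210 = 73.000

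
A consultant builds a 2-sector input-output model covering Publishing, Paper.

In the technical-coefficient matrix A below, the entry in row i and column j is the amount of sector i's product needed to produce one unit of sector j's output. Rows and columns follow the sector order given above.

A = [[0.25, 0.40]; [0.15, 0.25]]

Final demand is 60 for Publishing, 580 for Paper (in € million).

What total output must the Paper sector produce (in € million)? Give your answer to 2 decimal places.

I − A =
  [   0.75    -0.40]
  [  -0.15     0.75]
det(I−A) = (0.75)(0.75) − (-0.40)(-0.15) = 0.5025
adj(I−A) = [[0.75, 0.40], [0.15, 0.75]]
(I − A)⁻¹ = adj(I−A) / det(I−A) ≈
  [   1.4925     0.7960]
  [   0.2985     1.4925]
x = (I − A)⁻¹ d = adj(I−A)·d / det(I−A), with det(I−A) = 0.5025:
  x_1 = (0.75·60 + 0.40·580) / 0.5025 = 277.00 / 0.5025 ≈ 551.24
  x_2 = (0.15·60 + 0.75·580) / 0.5025 = 444.00 / 0.5025 ≈ 883.58

x_2 = 883.58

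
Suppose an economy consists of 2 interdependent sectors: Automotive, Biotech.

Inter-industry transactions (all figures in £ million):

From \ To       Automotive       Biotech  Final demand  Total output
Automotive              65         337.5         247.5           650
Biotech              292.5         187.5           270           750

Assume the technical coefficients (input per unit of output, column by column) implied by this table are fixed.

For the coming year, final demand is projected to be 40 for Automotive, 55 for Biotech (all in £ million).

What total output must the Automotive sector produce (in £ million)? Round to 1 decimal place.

x_A = 115.9

Technical coefficients a_ij = z_ij / X_j:
  a_AA = 65/650 = 0.10, a_BA = 292.5/650 = 0.45
  a_AB = 337.5/750 = 0.45, a_BB = 187.5/750 = 0.25
I − A =
  [   0.90    -0.45]
  [  -0.45     0.75]
det(I−A) = (0.90)(0.75) − (-0.45)(-0.45) = 0.4725
adj(I−A) = [[0.75, 0.45], [0.45, 0.90]]
(I − A)⁻¹ = adj(I−A) / det(I−A) ≈
  [   1.5873     0.9524]
  [   0.9524     1.9048]
x = (I − A)⁻¹ d = adj(I−A)·d / det(I−A), with det(I−A) = 0.4725:
  x_A = (0.75·40 + 0.45·55) / 0.4725 = 54.75 / 0.4725 ≈ 115.9
  x_B = (0.45·40 + 0.90·55) / 0.4725 = 67.50 / 0.4725 ≈ 142.9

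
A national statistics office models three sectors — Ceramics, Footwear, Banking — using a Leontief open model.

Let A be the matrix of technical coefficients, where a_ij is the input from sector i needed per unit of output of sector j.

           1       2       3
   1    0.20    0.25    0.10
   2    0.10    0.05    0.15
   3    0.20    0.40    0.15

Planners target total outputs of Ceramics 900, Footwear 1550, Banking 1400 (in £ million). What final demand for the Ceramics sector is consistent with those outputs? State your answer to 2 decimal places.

I − A =
  [   0.80    -0.25    -0.10]
  [  -0.10     0.95    -0.15]
  [  -0.20    -0.40     0.85]
d = (I − A) x:
  d_1 = (+0.80)·900 + (-0.25)·1550 + (-0.10)·1400 = 192.50
  d_2 = (-0.10)·900 + (+0.95)·1550 + (-0.15)·1400 = 1172.50
  d_3 = (-0.20)·900 + (-0.40)·1550 + (+0.85)·1400 = 390.00

d_1 = 192.50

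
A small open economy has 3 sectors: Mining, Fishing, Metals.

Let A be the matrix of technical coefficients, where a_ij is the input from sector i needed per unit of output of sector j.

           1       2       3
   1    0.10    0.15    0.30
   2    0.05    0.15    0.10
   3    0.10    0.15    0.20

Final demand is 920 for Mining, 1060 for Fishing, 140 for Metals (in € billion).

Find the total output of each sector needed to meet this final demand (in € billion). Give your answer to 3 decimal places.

x_1 = 1463.826, x_2 = 1406.303, x_3 = 621.660

I − A =
  [   0.90    -0.15    -0.30]
  [  -0.05     0.85    -0.10]
  [  -0.10    -0.15     0.80]
Cofactors of I−A, C_ij = (−1)^(i+j)·(minor ij) (rows/columns in the sector order above):
  C_11 = (0.85)(0.80) − (-0.10)(-0.15) = 0.6650
  C_12 = −[(-0.05)(0.80) − (-0.10)(-0.10)] = 0.0500
  C_13 = (-0.05)(-0.15) − (0.85)(-0.10) = 0.0925
  C_21 = −[(-0.15)(0.80) − (-0.30)(-0.15)] = 0.1650
  C_22 = (0.90)(0.80) − (-0.30)(-0.10) = 0.6900
  C_23 = −[(0.90)(-0.15) − (-0.15)(-0.10)] = 0.1500
  C_31 = (-0.15)(-0.10) − (-0.30)(0.85) = 0.2700
  C_32 = −[(0.90)(-0.10) − (-0.30)(-0.05)] = 0.1050
  C_33 = (0.90)(0.85) − (-0.15)(-0.05) = 0.7575
det(I−A) = Σ_j (I−A)_1j·C_1j = (0.90)(0.6650) + (-0.15)(0.0500) + (-0.30)(0.0925) = 0.56325
adj(I−A) = Cᵀ =
  [ 0.6650   0.1650   0.2700]
  [ 0.0500   0.6900   0.1050]
  [ 0.0925   0.1500   0.7575]
(I − A)⁻¹ = adj(I−A) / det(I−A) ≈
  [   1.1806     0.2929     0.4794]
  [   0.0888     1.2250     0.1864]
  [   0.1642     0.2663     1.3449]
x = (I − A)⁻¹ d = adj(I−A)·d / det(I−A), with det(I−A) = 0.56325:
  x_1 = (0.6650·920 + 0.1650·1060 + 0.2700·140) / 0.56325 = 824.50 / 0.56325 ≈ 1463.826
  x_2 = (0.0500·920 + 0.6900·1060 + 0.1050·140) / 0.56325 = 792.10 / 0.56325 ≈ 1406.303
  x_3 = (0.0925·920 + 0.1500·1060 + 0.7575·140) / 0.56325 = 350.15 / 0.56325 ≈ 621.660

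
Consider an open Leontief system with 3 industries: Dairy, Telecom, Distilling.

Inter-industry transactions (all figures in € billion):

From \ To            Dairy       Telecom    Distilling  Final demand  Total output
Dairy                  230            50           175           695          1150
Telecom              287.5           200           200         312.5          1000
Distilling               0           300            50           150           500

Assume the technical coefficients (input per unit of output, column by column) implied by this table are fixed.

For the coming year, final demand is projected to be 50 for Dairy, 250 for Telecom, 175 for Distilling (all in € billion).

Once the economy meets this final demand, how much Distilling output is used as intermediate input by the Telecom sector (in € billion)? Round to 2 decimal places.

z_32 = 178.01

Technical coefficients a_ij = z_ij / X_j:
  a_11 = 230/1150 = 0.20, a_21 = 287.5/1150 = 0.25, a_31 = 0/1150 = 0.00
  a_12 = 50/1000 = 0.05, a_22 = 200/1000 = 0.20, a_32 = 300/1000 = 0.30
  a_13 = 175/500 = 0.35, a_23 = 200/500 = 0.40, a_33 = 50/500 = 0.10
I − A =
  [   0.80    -0.05    -0.35]
  [  -0.25     0.80    -0.40]
  [   0.00    -0.30     0.90]
Cofactors of I−A, C_ij = (−1)^(i+j)·(minor ij) (rows/columns in the sector order above):
  C_11 = (0.80)(0.90) − (-0.40)(-0.30) = 0.6000
  C_12 = −[(-0.25)(0.90) − (-0.40)(0.00)] = 0.2250
  C_13 = (-0.25)(-0.30) − (0.80)(0.00) = 0.0750
  C_21 = −[(-0.05)(0.90) − (-0.35)(-0.30)] = 0.1500
  C_22 = (0.80)(0.90) − (-0.35)(0.00) = 0.7200
  C_23 = −[(0.80)(-0.30) − (-0.05)(0.00)] = 0.2400
  C_31 = (-0.05)(-0.40) − (-0.35)(0.80) = 0.3000
  C_32 = −[(0.80)(-0.40) − (-0.35)(-0.25)] = 0.4075
  C_33 = (0.80)(0.80) − (-0.05)(-0.25) = 0.6275
det(I−A) = Σ_j (I−A)_1j·C_1j = (0.80)(0.6000) + (-0.05)(0.2250) + (-0.35)(0.0750) = 0.4425
adj(I−A) = Cᵀ =
  [ 0.6000   0.1500   0.3000]
  [ 0.2250   0.7200   0.4075]
  [ 0.0750   0.2400   0.6275]
(I − A)⁻¹ = adj(I−A) / det(I−A) ≈
  [   1.3559     0.3390     0.6780]
  [   0.5085     1.6271     0.9209]
  [   0.1695     0.5424     1.4181]
First solve x = (I − A)⁻¹ d = adj(I−A)·d / det(I−A); in particular x_2 = (0.2250·50 + 0.7200·250 + 0.4075·175) / 0.4425 = 262.5625 / 0.4425 ≈ 593.3616.
Intermediate flow from 3 to 2: z_32 = a_32 · x_2 = 0.30 × 262.5625 / 0.4425 = 78.76875 / 0.4425 ≈ 178.01.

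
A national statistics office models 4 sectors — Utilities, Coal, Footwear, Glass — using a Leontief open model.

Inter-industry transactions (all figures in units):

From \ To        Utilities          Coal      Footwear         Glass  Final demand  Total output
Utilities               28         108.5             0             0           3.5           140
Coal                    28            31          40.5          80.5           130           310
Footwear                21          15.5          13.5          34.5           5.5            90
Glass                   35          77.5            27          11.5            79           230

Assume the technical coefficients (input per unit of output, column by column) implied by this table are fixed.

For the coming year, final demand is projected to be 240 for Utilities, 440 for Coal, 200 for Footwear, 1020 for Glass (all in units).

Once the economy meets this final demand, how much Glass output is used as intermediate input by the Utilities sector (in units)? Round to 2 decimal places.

z_GU = 308.57

Technical coefficients a_ij = z_ij / X_j:
  a_UU = 28/140 = 0.20, a_CU = 28/140 = 0.20, a_FU = 21/140 = 0.15, a_GU = 35/140 = 0.25
  a_UC = 108.5/310 = 0.35, a_CC = 31/310 = 0.10, a_FC = 15.5/310 = 0.05, a_GC = 77.5/310 = 0.25
  a_UF = 0/90 = 0.00, a_CF = 40.5/90 = 0.45, a_FF = 13.5/90 = 0.15, a_GF = 27/90 = 0.30
  a_UG = 0/230 = 0.00, a_CG = 80.5/230 = 0.35, a_FG = 34.5/230 = 0.15, a_GG = 11.5/230 = 0.05
I − A =
  [   0.80    -0.35     0.00     0.00]
  [  -0.20     0.90    -0.45    -0.35]
  [  -0.15    -0.05     0.85    -0.15]
  [  -0.25    -0.25    -0.30     0.95]
Compute the cofactors C_ij = (−1)^(i+j)·(3×3 minor ij) of I−A; the adjugate is their transpose:
adj(I−A) = Cᵀ =
  [ 0.568375   0.266875   0.186375   0.127750]
  [ 0.323625   0.610000   0.426000   0.292000]
  [ 0.170250   0.131000   0.516875   0.129875]
  [ 0.288500   0.272125   0.324375   0.510875]
det(I−A) = Σ_j (I−A)_1j·C_1j = (0.80)(0.568375) + (-0.35)(0.323625) + (0.00)(0.170250) + (0.00)(0.288500) = 0.34143125
(I − A)⁻¹ = adj(I−A) / det(I−A) ≈
  [   1.6647     0.7816     0.5459     0.3742]
  [   0.9478     1.7866     1.2477     0.8552]
  [   0.4986     0.3837     1.5138     0.3804]
  [   0.8450     0.7970     0.9500     1.4963]
First solve x = (I − A)⁻¹ d = adj(I−A)·d / det(I−A); in particular x_U = (0.568375·240 + 0.266875·440 + 0.186375·200 + 0.127750·1020) / 0.34143125 = 421.415 / 0.34143125 ≈ 1234.2602.
Intermediate flow from G to U: z_GU = a_GU · x_U = 0.25 × 421.415 / 0.34143125 = 105.35375 / 0.34143125 ≈ 308.57.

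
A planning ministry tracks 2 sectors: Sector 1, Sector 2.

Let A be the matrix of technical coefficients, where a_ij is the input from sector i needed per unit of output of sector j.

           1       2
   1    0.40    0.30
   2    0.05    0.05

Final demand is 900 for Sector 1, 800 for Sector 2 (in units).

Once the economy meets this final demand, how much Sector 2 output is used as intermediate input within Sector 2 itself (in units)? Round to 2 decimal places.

z_22 = 47.30

I − A =
  [   0.60    -0.30]
  [  -0.05     0.95]
det(I−A) = (0.60)(0.95) − (-0.30)(-0.05) = 0.5550
adj(I−A) = [[0.95, 0.30], [0.05, 0.60]]
(I − A)⁻¹ = adj(I−A) / det(I−A) ≈
  [   1.7117     0.5405]
  [   0.0901     1.0811]
First solve x = (I − A)⁻¹ d = adj(I−A)·d / det(I−A); in particular x_2 = (0.05·900 + 0.60·800) / 0.5550 = 525.00 / 0.5550 ≈ 945.9459.
Intermediate flow from 2 to 2: z_22 = a_22 · x_2 = 0.05 × 525.00 / 0.5550 = 26.25 / 0.5550 ≈ 47.30.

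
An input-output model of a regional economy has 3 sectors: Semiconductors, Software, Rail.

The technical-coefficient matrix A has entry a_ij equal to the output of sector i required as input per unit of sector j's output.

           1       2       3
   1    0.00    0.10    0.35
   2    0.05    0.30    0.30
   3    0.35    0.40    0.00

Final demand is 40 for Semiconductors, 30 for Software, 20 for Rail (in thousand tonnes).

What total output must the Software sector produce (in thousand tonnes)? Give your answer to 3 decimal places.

I − A =
  [   1.00    -0.10    -0.35]
  [  -0.05     0.70    -0.30]
  [  -0.35    -0.40     1.00]
Cofactors of I−A, C_ij = (−1)^(i+j)·(minor ij) (rows/columns in the sector order above):
  C_11 = (0.70)(1.00) − (-0.30)(-0.40) = 0.5800
  C_12 = −[(-0.05)(1.00) − (-0.30)(-0.35)] = 0.1550
  C_13 = (-0.05)(-0.40) − (0.70)(-0.35) = 0.2650
  C_21 = −[(-0.10)(1.00) − (-0.35)(-0.40)] = 0.2400
  C_22 = (1.00)(1.00) − (-0.35)(-0.35) = 0.8775
  C_23 = −[(1.00)(-0.40) − (-0.10)(-0.35)] = 0.4350
  C_31 = (-0.10)(-0.30) − (-0.35)(0.70) = 0.2750
  C_32 = −[(1.00)(-0.30) − (-0.35)(-0.05)] = 0.3175
  C_33 = (1.00)(0.70) − (-0.10)(-0.05) = 0.6950
det(I−A) = Σ_j (I−A)_1j·C_1j = (1.00)(0.5800) + (-0.10)(0.1550) + (-0.35)(0.2650) = 0.47175
adj(I−A) = Cᵀ =
  [ 0.5800   0.2400   0.2750]
  [ 0.1550   0.8775   0.3175]
  [ 0.2650   0.4350   0.6950]
(I − A)⁻¹ = adj(I−A) / det(I−A) ≈
  [   1.2295     0.5087     0.5829]
  [   0.3286     1.8601     0.6730]
  [   0.5617     0.9221     1.4732]
x = (I − A)⁻¹ d = adj(I−A)·d / det(I−A), with det(I−A) = 0.47175:
  x_1 = (0.5800·40 + 0.2400·30 + 0.2750·20) / 0.47175 = 35.90 / 0.47175 ≈ 76.100
  x_2 = (0.1550·40 + 0.8775·30 + 0.3175·20) / 0.47175 = 38.875 / 0.47175 ≈ 82.406
  x_3 = (0.2650·40 + 0.4350·30 + 0.6950·20) / 0.47175 = 37.55 / 0.47175 ≈ 79.597

x_2 = 82.406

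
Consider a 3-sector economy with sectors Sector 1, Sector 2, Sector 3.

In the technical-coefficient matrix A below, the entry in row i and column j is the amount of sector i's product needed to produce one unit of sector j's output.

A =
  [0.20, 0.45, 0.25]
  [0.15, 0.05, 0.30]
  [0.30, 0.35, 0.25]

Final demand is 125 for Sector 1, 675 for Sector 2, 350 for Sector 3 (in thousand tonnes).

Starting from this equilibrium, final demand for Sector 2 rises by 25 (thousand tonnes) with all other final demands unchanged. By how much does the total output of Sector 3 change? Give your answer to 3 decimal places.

Δx_3 = 33.414

I − A =
  [   0.80    -0.45    -0.25]
  [  -0.15     0.95    -0.30]
  [  -0.30    -0.35     0.75]
Cofactors of I−A, C_ij = (−1)^(i+j)·(minor ij) (rows/columns in the sector order above):
  C_11 = (0.95)(0.75) − (-0.30)(-0.35) = 0.6075
  C_12 = −[(-0.15)(0.75) − (-0.30)(-0.30)] = 0.2025
  C_13 = (-0.15)(-0.35) − (0.95)(-0.30) = 0.3375
  C_21 = −[(-0.45)(0.75) − (-0.25)(-0.35)] = 0.4250
  C_22 = (0.80)(0.75) − (-0.25)(-0.30) = 0.5250
  C_23 = −[(0.80)(-0.35) − (-0.45)(-0.30)] = 0.4150
  C_31 = (-0.45)(-0.30) − (-0.25)(0.95) = 0.3725
  C_32 = −[(0.80)(-0.30) − (-0.25)(-0.15)] = 0.2775
  C_33 = (0.80)(0.95) − (-0.45)(-0.15) = 0.6925
det(I−A) = Σ_j (I−A)_1j·C_1j = (0.80)(0.6075) + (-0.45)(0.2025) + (-0.25)(0.3375) = 0.3105
adj(I−A) = Cᵀ =
  [ 0.6075   0.4250   0.3725]
  [ 0.2025   0.5250   0.2775]
  [ 0.3375   0.4150   0.6925]
(I − A)⁻¹ = adj(I−A) / det(I−A) ≈
  [   1.9565     1.3688     1.1997]
  [   0.6522     1.6908     0.8937]
  [   1.0870     1.3366     2.2303]
Δx = (I − A)⁻¹ Δd with Δd having +25 in the Sector 2 component and 0 elsewhere.
So Δx_3 = L_32 · (+25), where L_32 = adj(I−A)_32 / det(I−A) = 0.4150 / 0.3105.
Δx_3 = 0.4150 × (+25) / 0.3105 = 10.375 / 0.3105 ≈ 33.414.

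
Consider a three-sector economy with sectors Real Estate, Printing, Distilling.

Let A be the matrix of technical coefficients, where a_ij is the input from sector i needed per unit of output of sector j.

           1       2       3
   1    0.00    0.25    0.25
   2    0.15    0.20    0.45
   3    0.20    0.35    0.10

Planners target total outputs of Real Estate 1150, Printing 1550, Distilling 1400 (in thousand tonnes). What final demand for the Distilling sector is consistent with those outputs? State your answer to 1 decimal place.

I − A =
  [   1.00    -0.25    -0.25]
  [  -0.15     0.80    -0.45]
  [  -0.20    -0.35     0.90]
d = (I − A) x:
  d_1 = (+1.00)·1150 + (-0.25)·1550 + (-0.25)·1400 = 412.5
  d_2 = (-0.15)·1150 + (+0.80)·1550 + (-0.45)·1400 = 437.5
  d_3 = (-0.20)·1150 + (-0.35)·1550 + (+0.90)·1400 = 487.5

d_3 = 487.5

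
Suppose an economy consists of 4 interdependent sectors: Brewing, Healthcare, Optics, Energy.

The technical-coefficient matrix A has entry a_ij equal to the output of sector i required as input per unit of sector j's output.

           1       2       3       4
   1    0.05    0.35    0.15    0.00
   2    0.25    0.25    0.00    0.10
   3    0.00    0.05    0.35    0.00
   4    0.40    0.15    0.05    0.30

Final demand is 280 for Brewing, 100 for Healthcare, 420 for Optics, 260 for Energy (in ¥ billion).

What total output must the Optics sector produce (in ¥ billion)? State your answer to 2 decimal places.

x_3 = 679.34

I − A =
  [   0.95    -0.35    -0.15     0.00]
  [  -0.25     0.75     0.00    -0.10]
  [   0.00    -0.05     0.65     0.00]
  [  -0.40    -0.15    -0.05     0.70]
Compute the cofactors C_ij = (−1)^(i+j)·(3×3 minor ij) of I−A; the adjugate is their transpose:
adj(I−A) = Cᵀ =
  [ 0.331250   0.164500   0.078250   0.023500]
  [ 0.139750   0.432250   0.037000   0.061750]
  [ 0.010750   0.033250   0.409250   0.004750]
  [ 0.220000   0.189000   0.081875   0.404375]
det(I−A) = Σ_j (I−A)_1j·C_1j = (0.95)(0.331250) + (-0.35)(0.139750) + (-0.15)(0.010750) + (0.00)(0.220000) = 0.2641625
(I − A)⁻¹ = adj(I−A) / det(I−A) ≈
  [   1.2540     0.6227     0.2962     0.0890]
  [   0.5290     1.6363     0.1401     0.2338]
  [   0.0407     0.1259     1.5492     0.0180]
  [   0.8328     0.7155     0.3099     1.5308]
x = (I − A)⁻¹ d = adj(I−A)·d / det(I−A), with det(I−A) = 0.2641625:
  x_1 = (0.331250·280 + 0.164500·100 + 0.078250·420 + 0.023500·260) / 0.2641625 = 148.175 / 0.2641625 ≈ 560.92
  x_2 = (0.139750·280 + 0.432250·100 + 0.037000·420 + 0.061750·260) / 0.2641625 = 113.95 / 0.2641625 ≈ 431.36
  x_3 = (0.010750·280 + 0.033250·100 + 0.409250·420 + 0.004750·260) / 0.2641625 = 179.455 / 0.2641625 ≈ 679.34
  x_4 = (0.220000·280 + 0.189000·100 + 0.081875·420 + 0.404375·260) / 0.2641625 = 220.025 / 0.2641625 ≈ 832.92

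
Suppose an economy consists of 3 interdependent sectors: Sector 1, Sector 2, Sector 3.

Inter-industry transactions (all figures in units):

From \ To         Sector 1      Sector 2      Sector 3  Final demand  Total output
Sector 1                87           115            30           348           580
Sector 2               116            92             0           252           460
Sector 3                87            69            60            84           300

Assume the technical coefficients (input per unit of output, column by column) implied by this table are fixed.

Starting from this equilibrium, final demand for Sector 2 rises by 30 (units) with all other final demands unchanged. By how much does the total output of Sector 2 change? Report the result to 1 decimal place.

Technical coefficients a_ij = z_ij / X_j:
  a_11 = 87/580 = 0.15, a_21 = 116/580 = 0.20, a_31 = 87/580 = 0.15
  a_12 = 115/460 = 0.25, a_22 = 92/460 = 0.20, a_32 = 69/460 = 0.15
  a_13 = 30/300 = 0.10, a_23 = 0/300 = 0.00, a_33 = 60/300 = 0.20
I − A =
  [   0.85    -0.25    -0.10]
  [  -0.20     0.80     0.00]
  [  -0.15    -0.15     0.80]
Cofactors of I−A, C_ij = (−1)^(i+j)·(minor ij) (rows/columns in the sector order above):
  C_11 = (0.80)(0.80) − (0.00)(-0.15) = 0.6400
  C_12 = −[(-0.20)(0.80) − (0.00)(-0.15)] = 0.1600
  C_13 = (-0.20)(-0.15) − (0.80)(-0.15) = 0.1500
  C_21 = −[(-0.25)(0.80) − (-0.10)(-0.15)] = 0.2150
  C_22 = (0.85)(0.80) − (-0.10)(-0.15) = 0.6650
  C_23 = −[(0.85)(-0.15) − (-0.25)(-0.15)] = 0.1650
  C_31 = (-0.25)(0.00) − (-0.10)(0.80) = 0.0800
  C_32 = −[(0.85)(0.00) − (-0.10)(-0.20)] = 0.0200
  C_33 = (0.85)(0.80) − (-0.25)(-0.20) = 0.6300
det(I−A) = Σ_j (I−A)_1j·C_1j = (0.85)(0.6400) + (-0.25)(0.1600) + (-0.10)(0.1500) = 0.4890
adj(I−A) = Cᵀ =
  [ 0.6400   0.2150   0.0800]
  [ 0.1600   0.6650   0.0200]
  [ 0.1500   0.1650   0.6300]
(I − A)⁻¹ = adj(I−A) / det(I−A) ≈
  [   1.3088     0.4397     0.1636]
  [   0.3272     1.3599     0.0409]
  [   0.3067     0.3374     1.2883]
Δx = (I − A)⁻¹ Δd with Δd having +30 in the Sector 2 component and 0 elsewhere.
So Δx_2 = L_22 · (+30), where L_22 = adj(I−A)_22 / det(I−A) = 0.6650 / 0.4890.
Δx_2 = 0.6650 × (+30) / 0.4890 = 19.95 / 0.4890 ≈ 40.8.

Δx_2 = 40.8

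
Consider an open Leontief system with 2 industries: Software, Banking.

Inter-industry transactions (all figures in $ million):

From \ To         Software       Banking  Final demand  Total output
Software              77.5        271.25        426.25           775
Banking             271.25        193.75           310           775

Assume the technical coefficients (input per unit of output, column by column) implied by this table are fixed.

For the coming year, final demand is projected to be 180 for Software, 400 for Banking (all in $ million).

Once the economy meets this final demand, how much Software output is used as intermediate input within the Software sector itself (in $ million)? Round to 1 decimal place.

Technical coefficients a_ij = z_ij / X_j:
  a_SS = 77.5/775 = 0.10, a_BS = 271.25/775 = 0.35
  a_SB = 271.25/775 = 0.35, a_BB = 193.75/775 = 0.25
I − A =
  [   0.90    -0.35]
  [  -0.35     0.75]
det(I−A) = (0.90)(0.75) − (-0.35)(-0.35) = 0.5525
adj(I−A) = [[0.75, 0.35], [0.35, 0.90]]
(I − A)⁻¹ = adj(I−A) / det(I−A) ≈
  [   1.3575     0.6335]
  [   0.6335     1.6290]
First solve x = (I − A)⁻¹ d = adj(I−A)·d / det(I−A); in particular x_S = (0.75·180 + 0.35·400) / 0.5525 = 275.00 / 0.5525 ≈ 497.738.
Intermediate flow from S to S: z_SS = a_SS · x_S = 0.10 × 275.00 / 0.5525 = 27.50 / 0.5525 ≈ 49.8.

z_SS = 49.8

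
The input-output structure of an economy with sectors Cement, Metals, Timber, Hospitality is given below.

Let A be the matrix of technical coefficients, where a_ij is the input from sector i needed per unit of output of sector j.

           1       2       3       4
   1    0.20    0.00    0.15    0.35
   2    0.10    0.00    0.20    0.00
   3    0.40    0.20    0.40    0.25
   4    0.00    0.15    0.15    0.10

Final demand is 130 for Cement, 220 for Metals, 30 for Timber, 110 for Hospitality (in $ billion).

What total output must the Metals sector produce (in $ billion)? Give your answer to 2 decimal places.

I − A =
  [   0.80     0.00    -0.15    -0.35]
  [  -0.10     1.00    -0.20     0.00]
  [  -0.40    -0.20     0.60    -0.25]
  [   0.00    -0.15    -0.15     0.90]
Compute the cofactors C_ij = (−1)^(i+j)·(3×3 minor ij) of I−A; the adjugate is their transpose:
adj(I−A) = Cᵀ =
  [ 0.459000   0.074625   0.198000   0.233500]
  [ 0.122250   0.327000   0.162750   0.092750]
  [ 0.381750   0.195000   0.714750   0.347000]
  [ 0.084000   0.087000   0.146250   0.385000]
det(I−A) = Σ_j (I−A)_1j·C_1j = (0.80)(0.459000) + (0.00)(0.122250) + (-0.15)(0.381750) + (-0.35)(0.084000) = 0.2805375
(I − A)⁻¹ = adj(I−A) / det(I−A) ≈
  [   1.6361     0.2660     0.7058     0.8323]
  [   0.4358     1.1656     0.5801     0.3306]
  [   1.3608     0.6951     2.5478     1.2369]
  [   0.2994     0.3101     0.5213     1.3724]
x = (I − A)⁻¹ d = adj(I−A)·d / det(I−A), with det(I−A) = 0.2805375:
  x_1 = (0.459000·130 + 0.074625·220 + 0.198000·30 + 0.233500·110) / 0.2805375 = 107.7125 / 0.2805375 ≈ 383.95
  x_2 = (0.122250·130 + 0.327000·220 + 0.162750·30 + 0.092750·110) / 0.2805375 = 102.9175 / 0.2805375 ≈ 366.86
  x_3 = (0.381750·130 + 0.195000·220 + 0.714750·30 + 0.347000·110) / 0.2805375 = 152.14 / 0.2805375 ≈ 542.32
  x_4 = (0.084000·130 + 0.087000·220 + 0.146250·30 + 0.385000·110) / 0.2805375 = 76.7975 / 0.2805375 ≈ 273.75

x_2 = 366.86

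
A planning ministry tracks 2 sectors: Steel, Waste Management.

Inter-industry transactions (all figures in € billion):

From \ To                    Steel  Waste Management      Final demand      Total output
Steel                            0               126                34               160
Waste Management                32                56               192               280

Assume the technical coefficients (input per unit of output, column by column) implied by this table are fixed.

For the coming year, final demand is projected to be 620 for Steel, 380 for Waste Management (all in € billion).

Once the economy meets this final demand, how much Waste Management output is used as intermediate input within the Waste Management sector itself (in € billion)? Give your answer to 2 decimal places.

Technical coefficients a_ij = z_ij / X_j:
  a_SS = 0/160 = 0.00, a_WS = 32/160 = 0.20
  a_SW = 126/280 = 0.45, a_WW = 56/280 = 0.20
I − A =
  [   1.00    -0.45]
  [  -0.20     0.80]
det(I−A) = (1.00)(0.80) − (-0.45)(-0.20) = 0.7100
adj(I−A) = [[0.80, 0.45], [0.20, 1.00]]
(I − A)⁻¹ = adj(I−A) / det(I−A) ≈
  [   1.1268     0.6338]
  [   0.2817     1.4085]
First solve x = (I − A)⁻¹ d = adj(I−A)·d / det(I−A); in particular x_W = (0.20·620 + 1.00·380) / 0.7100 = 504.00 / 0.7100 ≈ 709.8592.
Intermediate flow from W to W: z_WW = a_WW · x_W = 0.20 × 504.00 / 0.7100 = 100.80 / 0.7100 ≈ 141.97.

z_WW = 141.97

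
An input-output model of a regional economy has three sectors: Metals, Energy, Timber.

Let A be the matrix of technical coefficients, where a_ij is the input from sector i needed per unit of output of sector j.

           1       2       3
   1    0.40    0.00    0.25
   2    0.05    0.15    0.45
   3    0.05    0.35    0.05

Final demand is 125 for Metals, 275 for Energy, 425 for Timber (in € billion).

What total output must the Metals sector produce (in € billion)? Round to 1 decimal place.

x_1 = 521.7

I − A =
  [   0.60     0.00    -0.25]
  [  -0.05     0.85    -0.45]
  [  -0.05    -0.35     0.95]
Cofactors of I−A, C_ij = (−1)^(i+j)·(minor ij) (rows/columns in the sector order above):
  C_11 = (0.85)(0.95) − (-0.45)(-0.35) = 0.6500
  C_12 = −[(-0.05)(0.95) − (-0.45)(-0.05)] = 0.0700
  C_13 = (-0.05)(-0.35) − (0.85)(-0.05) = 0.0600
  C_21 = −[(0.00)(0.95) − (-0.25)(-0.35)] = 0.0875
  C_22 = (0.60)(0.95) − (-0.25)(-0.05) = 0.5575
  C_23 = −[(0.60)(-0.35) − (0.00)(-0.05)] = 0.2100
  C_31 = (0.00)(-0.45) − (-0.25)(0.85) = 0.2125
  C_32 = −[(0.60)(-0.45) − (-0.25)(-0.05)] = 0.2825
  C_33 = (0.60)(0.85) − (0.00)(-0.05) = 0.5100
det(I−A) = Σ_j (I−A)_1j·C_1j = (0.60)(0.6500) + (0.00)(0.0700) + (-0.25)(0.0600) = 0.3750
adj(I−A) = Cᵀ =
  [ 0.6500   0.0875   0.2125]
  [ 0.0700   0.5575   0.2825]
  [ 0.0600   0.2100   0.5100]
(I − A)⁻¹ = adj(I−A) / det(I−A) ≈
  [   1.7333     0.2333     0.5667]
  [   0.1867     1.4867     0.7533]
  [   0.1600     0.5600     1.3600]
x = (I − A)⁻¹ d = adj(I−A)·d / det(I−A), with det(I−A) = 0.3750:
  x_1 = (0.6500·125 + 0.0875·275 + 0.2125·425) / 0.3750 = 195.625 / 0.3750 ≈ 521.7
  x_2 = (0.0700·125 + 0.5575·275 + 0.2825·425) / 0.3750 = 282.125 / 0.3750 ≈ 752.3
  x_3 = (0.0600·125 + 0.2100·275 + 0.5100·425) / 0.3750 = 282.00 / 0.3750 = 752.0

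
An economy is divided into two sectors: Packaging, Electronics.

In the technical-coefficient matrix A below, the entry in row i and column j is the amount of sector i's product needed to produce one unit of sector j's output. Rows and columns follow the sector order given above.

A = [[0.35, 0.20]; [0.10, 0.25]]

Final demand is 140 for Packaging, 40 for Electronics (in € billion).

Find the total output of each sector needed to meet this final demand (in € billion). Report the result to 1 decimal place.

x_P = 241.7, x_E = 85.6

I − A =
  [   0.65    -0.20]
  [  -0.10     0.75]
det(I−A) = (0.65)(0.75) − (-0.20)(-0.10) = 0.4675
adj(I−A) = [[0.75, 0.20], [0.10, 0.65]]
(I − A)⁻¹ = adj(I−A) / det(I−A) ≈
  [   1.6043     0.4278]
  [   0.2139     1.3904]
x = (I − A)⁻¹ d = adj(I−A)·d / det(I−A), with det(I−A) = 0.4675:
  x_P = (0.75·140 + 0.20·40) / 0.4675 = 113.00 / 0.4675 ≈ 241.7
  x_E = (0.10·140 + 0.65·40) / 0.4675 = 40.00 / 0.4675 ≈ 85.6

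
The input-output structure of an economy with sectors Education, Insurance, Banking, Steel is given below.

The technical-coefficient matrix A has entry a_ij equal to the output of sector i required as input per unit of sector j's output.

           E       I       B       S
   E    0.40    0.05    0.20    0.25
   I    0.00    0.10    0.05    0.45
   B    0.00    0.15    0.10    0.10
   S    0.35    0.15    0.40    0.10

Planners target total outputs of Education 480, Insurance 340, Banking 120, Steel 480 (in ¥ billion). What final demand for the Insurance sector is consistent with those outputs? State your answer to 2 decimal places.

d_I = 84.00

I − A =
  [   0.60    -0.05    -0.20    -0.25]
  [   0.00     0.90    -0.05    -0.45]
  [   0.00    -0.15     0.90    -0.10]
  [  -0.35    -0.15    -0.40     0.90]
d = (I − A) x:
  d_E = (+0.60)·480 + (-0.05)·340 + (-0.20)·120 + (-0.25)·480 = 127.00
  d_I = (+0.00)·480 + (+0.90)·340 + (-0.05)·120 + (-0.45)·480 = 84.00
  d_B = (+0.00)·480 + (-0.15)·340 + (+0.90)·120 + (-0.10)·480 = 9.00
  d_S = (-0.35)·480 + (-0.15)·340 + (-0.40)·120 + (+0.90)·480 = 165.00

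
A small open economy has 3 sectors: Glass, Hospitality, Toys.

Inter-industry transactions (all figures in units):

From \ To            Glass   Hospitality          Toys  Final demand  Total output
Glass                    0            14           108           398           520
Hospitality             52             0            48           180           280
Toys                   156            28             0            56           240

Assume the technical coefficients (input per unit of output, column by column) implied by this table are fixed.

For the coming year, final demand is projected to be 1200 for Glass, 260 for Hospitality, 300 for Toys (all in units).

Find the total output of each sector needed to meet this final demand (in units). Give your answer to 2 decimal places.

x_1 = 1608.05, x_2 = 589.07, x_3 = 841.32

Technical coefficients a_ij = z_ij / X_j:
  a_11 = 0/520 = 0.00, a_21 = 52/520 = 0.10, a_31 = 156/520 = 0.30
  a_12 = 14/280 = 0.05, a_22 = 0/280 = 0.00, a_32 = 28/280 = 0.10
  a_13 = 108/240 = 0.45, a_23 = 48/240 = 0.20, a_33 = 0/240 = 0.00
I − A =
  [   1.00    -0.05    -0.45]
  [  -0.10     1.00    -0.20]
  [  -0.30    -0.10     1.00]
Cofactors of I−A, C_ij = (−1)^(i+j)·(minor ij) (rows/columns in the sector order above):
  C_11 = (1.00)(1.00) − (-0.20)(-0.10) = 0.9800
  C_12 = −[(-0.10)(1.00) − (-0.20)(-0.30)] = 0.1600
  C_13 = (-0.10)(-0.10) − (1.00)(-0.30) = 0.3100
  C_21 = −[(-0.05)(1.00) − (-0.45)(-0.10)] = 0.0950
  C_22 = (1.00)(1.00) − (-0.45)(-0.30) = 0.8650
  C_23 = −[(1.00)(-0.10) − (-0.05)(-0.30)] = 0.1150
  C_31 = (-0.05)(-0.20) − (-0.45)(1.00) = 0.4600
  C_32 = −[(1.00)(-0.20) − (-0.45)(-0.10)] = 0.2450
  C_33 = (1.00)(1.00) − (-0.05)(-0.10) = 0.9950
det(I−A) = Σ_j (I−A)_1j·C_1j = (1.00)(0.9800) + (-0.05)(0.1600) + (-0.45)(0.3100) = 0.8325
adj(I−A) = Cᵀ =
  [ 0.9800   0.0950   0.4600]
  [ 0.1600   0.8650   0.2450]
  [ 0.3100   0.1150   0.9950]
(I − A)⁻¹ = adj(I−A) / det(I−A) ≈
  [   1.1772     0.1141     0.5526]
  [   0.1922     1.0390     0.2943]
  [   0.3724     0.1381     1.1952]
x = (I − A)⁻¹ d = adj(I−A)·d / det(I−A), with det(I−A) = 0.8325:
  x_1 = (0.9800·1200 + 0.0950·260 + 0.4600·300) / 0.8325 = 1338.70 / 0.8325 ≈ 1608.05
  x_2 = (0.1600·1200 + 0.8650·260 + 0.2450·300) / 0.8325 = 490.40 / 0.8325 ≈ 589.07
  x_3 = (0.3100·1200 + 0.1150·260 + 0.9950·300) / 0.8325 = 700.40 / 0.8325 ≈ 841.32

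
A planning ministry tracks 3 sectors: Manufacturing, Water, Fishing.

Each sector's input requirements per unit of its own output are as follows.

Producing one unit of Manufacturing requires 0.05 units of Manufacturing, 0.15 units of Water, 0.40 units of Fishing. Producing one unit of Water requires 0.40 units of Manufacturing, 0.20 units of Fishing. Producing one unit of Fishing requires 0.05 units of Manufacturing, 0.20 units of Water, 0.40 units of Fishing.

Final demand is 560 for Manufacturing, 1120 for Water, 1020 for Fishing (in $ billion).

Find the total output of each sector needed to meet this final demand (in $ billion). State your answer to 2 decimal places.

x_1 = 1641.13, x_2 = 2062.49, x_3 = 3481.58

I − A =
  [   0.95    -0.40    -0.05]
  [  -0.15     1.00    -0.20]
  [  -0.40    -0.20     0.60]
Cofactors of I−A, C_ij = (−1)^(i+j)·(minor ij) (rows/columns in the sector order above):
  C_11 = (1.00)(0.60) − (-0.20)(-0.20) = 0.5600
  C_12 = −[(-0.15)(0.60) − (-0.20)(-0.40)] = 0.1700
  C_13 = (-0.15)(-0.20) − (1.00)(-0.40) = 0.4300
  C_21 = −[(-0.40)(0.60) − (-0.05)(-0.20)] = 0.2500
  C_22 = (0.95)(0.60) − (-0.05)(-0.40) = 0.5500
  C_23 = −[(0.95)(-0.20) − (-0.40)(-0.40)] = 0.3500
  C_31 = (-0.40)(-0.20) − (-0.05)(1.00) = 0.1300
  C_32 = −[(0.95)(-0.20) − (-0.05)(-0.15)] = 0.1975
  C_33 = (0.95)(1.00) − (-0.40)(-0.15) = 0.8900
det(I−A) = Σ_j (I−A)_1j·C_1j = (0.95)(0.5600) + (-0.40)(0.1700) + (-0.05)(0.4300) = 0.4425
adj(I−A) = Cᵀ =
  [ 0.5600   0.2500   0.1300]
  [ 0.1700   0.5500   0.1975]
  [ 0.4300   0.3500   0.8900]
(I − A)⁻¹ = adj(I−A) / det(I−A) ≈
  [   1.2655     0.5650     0.2938]
  [   0.3842     1.2429     0.4463]
  [   0.9718     0.7910     2.0113]
x = (I − A)⁻¹ d = adj(I−A)·d / det(I−A), with det(I−A) = 0.4425:
  x_1 = (0.5600·560 + 0.2500·1120 + 0.1300·1020) / 0.4425 = 726.20 / 0.4425 ≈ 1641.13
  x_2 = (0.1700·560 + 0.5500·1120 + 0.1975·1020) / 0.4425 = 912.65 / 0.4425 ≈ 2062.49
  x_3 = (0.4300·560 + 0.3500·1120 + 0.8900·1020) / 0.4425 = 1540.60 / 0.4425 ≈ 3481.58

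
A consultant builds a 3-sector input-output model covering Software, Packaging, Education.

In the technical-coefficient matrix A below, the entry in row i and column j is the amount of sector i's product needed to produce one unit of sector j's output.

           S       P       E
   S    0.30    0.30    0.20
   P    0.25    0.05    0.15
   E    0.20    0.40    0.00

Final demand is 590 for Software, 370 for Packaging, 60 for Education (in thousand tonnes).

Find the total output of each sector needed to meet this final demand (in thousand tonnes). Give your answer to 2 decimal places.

x_S = 1413.31, x_P = 870.48, x_E = 690.85

I − A =
  [   0.70    -0.30    -0.20]
  [  -0.25     0.95    -0.15]
  [  -0.20    -0.40     1.00]
Cofactors of I−A, C_ij = (−1)^(i+j)·(minor ij) (rows/columns in the sector order above):
  C_11 = (0.95)(1.00) − (-0.15)(-0.40) = 0.8900
  C_12 = −[(-0.25)(1.00) − (-0.15)(-0.20)] = 0.2800
  C_13 = (-0.25)(-0.40) − (0.95)(-0.20) = 0.2900
  C_21 = −[(-0.30)(1.00) − (-0.20)(-0.40)] = 0.3800
  C_22 = (0.70)(1.00) − (-0.20)(-0.20) = 0.6600
  C_23 = −[(0.70)(-0.40) − (-0.30)(-0.20)] = 0.3400
  C_31 = (-0.30)(-0.15) − (-0.20)(0.95) = 0.2350
  C_32 = −[(0.70)(-0.15) − (-0.20)(-0.25)] = 0.1550
  C_33 = (0.70)(0.95) − (-0.30)(-0.25) = 0.5900
det(I−A) = Σ_j (I−A)_1j·C_1j = (0.70)(0.8900) + (-0.30)(0.2800) + (-0.20)(0.2900) = 0.4810
adj(I−A) = Cᵀ =
  [ 0.8900   0.3800   0.2350]
  [ 0.2800   0.6600   0.1550]
  [ 0.2900   0.3400   0.5900]
(I − A)⁻¹ = adj(I−A) / det(I−A) ≈
  [   1.8503     0.7900     0.4886]
  [   0.5821     1.3721     0.3222]
  [   0.6029     0.7069     1.2266]
x = (I − A)⁻¹ d = adj(I−A)·d / det(I−A), with det(I−A) = 0.4810:
  x_S = (0.8900·590 + 0.3800·370 + 0.2350·60) / 0.4810 = 679.80 / 0.4810 ≈ 1413.31
  x_P = (0.2800·590 + 0.6600·370 + 0.1550·60) / 0.4810 = 418.70 / 0.4810 ≈ 870.48
  x_E = (0.2900·590 + 0.3400·370 + 0.5900·60) / 0.4810 = 332.30 / 0.4810 ≈ 690.85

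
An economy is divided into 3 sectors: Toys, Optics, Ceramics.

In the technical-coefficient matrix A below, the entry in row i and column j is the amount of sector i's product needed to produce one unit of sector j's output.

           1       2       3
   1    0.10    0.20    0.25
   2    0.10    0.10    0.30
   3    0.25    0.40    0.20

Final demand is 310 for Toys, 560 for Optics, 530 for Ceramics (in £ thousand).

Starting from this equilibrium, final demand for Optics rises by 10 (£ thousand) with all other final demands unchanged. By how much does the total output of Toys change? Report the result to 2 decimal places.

Δx_1 = 5.87

I − A =
  [   0.90    -0.20    -0.25]
  [  -0.10     0.90    -0.30]
  [  -0.25    -0.40     0.80]
Cofactors of I−A, C_ij = (−1)^(i+j)·(minor ij) (rows/columns in the sector order above):
  C_11 = (0.90)(0.80) − (-0.30)(-0.40) = 0.6000
  C_12 = −[(-0.10)(0.80) − (-0.30)(-0.25)] = 0.1550
  C_13 = (-0.10)(-0.40) − (0.90)(-0.25) = 0.2650
  C_21 = −[(-0.20)(0.80) − (-0.25)(-0.40)] = 0.2600
  C_22 = (0.90)(0.80) − (-0.25)(-0.25) = 0.6575
  C_23 = −[(0.90)(-0.40) − (-0.20)(-0.25)] = 0.4100
  C_31 = (-0.20)(-0.30) − (-0.25)(0.90) = 0.2850
  C_32 = −[(0.90)(-0.30) − (-0.25)(-0.10)] = 0.2950
  C_33 = (0.90)(0.90) − (-0.20)(-0.10) = 0.7900
det(I−A) = Σ_j (I−A)_1j·C_1j = (0.90)(0.6000) + (-0.20)(0.1550) + (-0.25)(0.2650) = 0.44275
adj(I−A) = Cᵀ =
  [ 0.6000   0.2600   0.2850]
  [ 0.1550   0.6575   0.2950]
  [ 0.2650   0.4100   0.7900]
(I − A)⁻¹ = adj(I−A) / det(I−A) ≈
  [   1.3552     0.5872     0.6437]
  [   0.3501     1.4850     0.6663]
  [   0.5985     0.9260     1.7843]
Δx = (I − A)⁻¹ Δd with Δd having +10 in the Optics component and 0 elsewhere.
So Δx_1 = L_12 · (+10), where L_12 = adj(I−A)_12 / det(I−A) = 0.2600 / 0.44275.
Δx_1 = 0.2600 × (+10) / 0.44275 = 2.60 / 0.44275 ≈ 5.87.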